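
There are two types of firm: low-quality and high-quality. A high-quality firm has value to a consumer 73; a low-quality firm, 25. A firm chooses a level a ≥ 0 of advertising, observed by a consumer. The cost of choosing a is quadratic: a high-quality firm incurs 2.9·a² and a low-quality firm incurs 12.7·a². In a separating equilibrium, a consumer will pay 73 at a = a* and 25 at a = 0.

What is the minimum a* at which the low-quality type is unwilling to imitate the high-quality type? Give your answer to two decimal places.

1.94

The low-quality type at a = 0 receives 25; imitating at a* yields 73 − 12.7·a*².
Indifference: 25 = 73 − 12.7·a*², so a*² = (73 − 25) / 12.7 ≈ 3.7795.
a* = √3.7795 ≈ 1.94.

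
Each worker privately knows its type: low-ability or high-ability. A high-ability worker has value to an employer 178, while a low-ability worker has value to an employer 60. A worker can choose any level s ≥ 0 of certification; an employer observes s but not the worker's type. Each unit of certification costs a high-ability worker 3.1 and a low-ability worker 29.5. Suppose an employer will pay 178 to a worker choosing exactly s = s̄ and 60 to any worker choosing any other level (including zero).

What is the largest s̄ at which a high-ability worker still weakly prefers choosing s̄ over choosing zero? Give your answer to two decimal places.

Choosing s̄ yields the high-ability type 178 − 3.1·s̄; choosing zero yields 60.
The high-ability type is indifferent at 178 − 3.1·s̄ = 60, i.e. s̄ = (178 − 60) / 3.1 ≈ 38.06.
For any s̄ above 38.06 the high-ability type would rather pool at zero, so separation collapses.

38.06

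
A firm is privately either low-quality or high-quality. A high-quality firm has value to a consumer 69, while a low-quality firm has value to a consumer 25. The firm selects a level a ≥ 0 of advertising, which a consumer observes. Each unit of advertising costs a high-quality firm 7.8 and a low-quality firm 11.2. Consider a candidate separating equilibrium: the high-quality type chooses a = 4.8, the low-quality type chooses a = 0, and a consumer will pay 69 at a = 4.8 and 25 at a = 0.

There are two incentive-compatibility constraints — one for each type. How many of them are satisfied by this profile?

High-quality type: signal → 69 − 7.8 × 4.8 = 31.56; deviate to 0 → 25. IC holds (31.56 ≥ 25).
Low-quality type: stay at 0 → 25; mimic → 69 − 11.2 × 4.8 = 15.24. IC holds (25 ≥ 15.24).
2 of 2 constraints hold, so this is a separating equilibrium.

2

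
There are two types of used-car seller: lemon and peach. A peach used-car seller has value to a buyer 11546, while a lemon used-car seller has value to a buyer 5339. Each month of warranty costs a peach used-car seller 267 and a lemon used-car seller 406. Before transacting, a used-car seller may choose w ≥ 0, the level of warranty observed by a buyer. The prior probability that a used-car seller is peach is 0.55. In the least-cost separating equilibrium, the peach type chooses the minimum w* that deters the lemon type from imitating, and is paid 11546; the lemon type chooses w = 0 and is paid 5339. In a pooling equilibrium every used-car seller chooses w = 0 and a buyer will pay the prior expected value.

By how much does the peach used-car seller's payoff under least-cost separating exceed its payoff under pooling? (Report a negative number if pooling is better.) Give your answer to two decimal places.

Least-cost separating signal: w* solves 5339 = 11546 − 406·w*, so w* = (11546 − 5339)/406 ≈ 15.2882.
Peach type's separating payoff: 11546 − 267 × w* = 11546 − 267 × (11546 − 5339)/406 = 11546 − 1657269/406 ≈ 7464.0567.
Pooling payoff: 0.55 × 11546 + 0.45 × 5339 = 8752.85.
Difference: 7464.0567 − 8752.85 = -1288.7933, i.e. -1288.79 to two decimal places.
The peach type would prefer the pooling outcome.

-1288.79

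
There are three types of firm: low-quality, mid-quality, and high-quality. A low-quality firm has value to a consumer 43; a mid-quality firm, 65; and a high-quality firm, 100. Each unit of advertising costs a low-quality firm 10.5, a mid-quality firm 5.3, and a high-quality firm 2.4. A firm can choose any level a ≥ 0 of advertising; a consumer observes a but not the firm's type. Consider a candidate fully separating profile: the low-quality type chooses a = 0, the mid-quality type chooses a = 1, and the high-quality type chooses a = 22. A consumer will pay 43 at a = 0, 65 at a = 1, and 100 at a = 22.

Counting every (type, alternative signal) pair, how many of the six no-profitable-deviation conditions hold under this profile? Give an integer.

High-quality (own payoff 100 − 2.4×22 = 47.2): to a=0 gives 43 → no gain ✓; to a=1 gives 65 − 2.4×1 = 62.6 → profitable ✗.
Low-quality (own payoff 43): to a=1 gives 65 − 10.5×1 = 54.5 → profitable ✗; to a=22 gives 100 − 10.5×22 = -131 → no gain ✓.
Mid-quality (own payoff 65 − 5.3×1 = 59.7): to a=0 gives 43 → no gain ✓; to a=22 gives 100 − 5.3×22 = -16.6 → no gain ✓.
4 of the 6 constraints hold; not an equilibrium.

4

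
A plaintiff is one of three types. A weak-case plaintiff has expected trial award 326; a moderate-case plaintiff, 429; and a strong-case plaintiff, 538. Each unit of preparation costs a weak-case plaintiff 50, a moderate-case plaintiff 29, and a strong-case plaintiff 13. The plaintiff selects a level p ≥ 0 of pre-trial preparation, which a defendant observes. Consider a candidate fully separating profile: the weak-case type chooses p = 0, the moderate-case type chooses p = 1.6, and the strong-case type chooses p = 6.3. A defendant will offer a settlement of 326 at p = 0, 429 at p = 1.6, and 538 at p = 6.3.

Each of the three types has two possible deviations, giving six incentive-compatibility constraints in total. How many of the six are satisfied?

Weak-case (own payoff 326): to p=1.6 gives 429 − 50×1.6 = 349 → profitable ✗; to p=6.3 gives 538 − 50×6.3 = 223 → no gain ✓.
Moderate-case (own payoff 429 − 29×1.6 = 382.6): to p=0 gives 326 → no gain ✓; to p=6.3 gives 538 − 29×6.3 = 355.3 → no gain ✓.
Strong-case (own payoff 538 − 13×6.3 = 456.1): to p=0 gives 326 → no gain ✓; to p=1.6 gives 429 − 13×1.6 = 408.2 → no gain ✓.
5 of the 6 constraints hold; not an equilibrium.

5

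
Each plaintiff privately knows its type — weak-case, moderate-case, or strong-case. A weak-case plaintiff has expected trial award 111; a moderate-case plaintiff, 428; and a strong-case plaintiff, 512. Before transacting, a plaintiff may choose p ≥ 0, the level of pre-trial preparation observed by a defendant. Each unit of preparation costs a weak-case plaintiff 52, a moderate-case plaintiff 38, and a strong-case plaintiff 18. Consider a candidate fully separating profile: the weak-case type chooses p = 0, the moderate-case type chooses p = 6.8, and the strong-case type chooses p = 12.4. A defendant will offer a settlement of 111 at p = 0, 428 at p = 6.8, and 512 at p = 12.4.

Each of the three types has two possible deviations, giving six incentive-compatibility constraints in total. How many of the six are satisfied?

Strong-case (own payoff 512 − 18×12.4 = 288.8): to p=0 gives 111 → no gain ✓; to p=6.8 gives 428 − 18×6.8 = 305.6 → profitable ✗.
Moderate-case (own payoff 428 − 38×6.8 = 169.6): to p=0 gives 111 → no gain ✓; to p=12.4 gives 512 − 38×12.4 = 40.8 → no gain ✓.
Weak-case (own payoff 111): to p=6.8 gives 428 − 52×6.8 = 74.4 → no gain ✓; to p=12.4 gives 512 − 52×12.4 = -132.8 → no gain ✓.
5 of the 6 constraints hold; not an equilibrium.

5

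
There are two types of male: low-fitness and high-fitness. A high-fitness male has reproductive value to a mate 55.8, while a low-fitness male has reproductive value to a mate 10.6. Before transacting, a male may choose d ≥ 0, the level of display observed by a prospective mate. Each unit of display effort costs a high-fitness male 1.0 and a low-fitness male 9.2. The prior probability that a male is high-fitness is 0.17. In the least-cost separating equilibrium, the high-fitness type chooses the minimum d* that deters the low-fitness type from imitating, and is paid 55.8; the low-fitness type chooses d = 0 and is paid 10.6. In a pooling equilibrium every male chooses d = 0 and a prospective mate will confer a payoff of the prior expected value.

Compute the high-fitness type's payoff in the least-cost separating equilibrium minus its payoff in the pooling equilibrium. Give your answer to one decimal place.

32.6

Least-cost separating signal: d* solves 10.6 = 55.8 − 9.2·d*, so d* = (55.8 − 10.6)/9.2 ≈ 4.9130.
High-fitness type's separating payoff: 55.8 − 1.0 × d* = 55.8 − 1.0 × (55.8 − 10.6)/9.2 = 55.8 − 45.2/9.2 ≈ 50.887.
Pooling payoff: 0.17 × 55.8 + 0.83 × 10.6 = 18.284.
Difference: 50.887 − 18.284 = 32.603, i.e. 32.6 to one decimal place.
The high-fitness type prefers to separate.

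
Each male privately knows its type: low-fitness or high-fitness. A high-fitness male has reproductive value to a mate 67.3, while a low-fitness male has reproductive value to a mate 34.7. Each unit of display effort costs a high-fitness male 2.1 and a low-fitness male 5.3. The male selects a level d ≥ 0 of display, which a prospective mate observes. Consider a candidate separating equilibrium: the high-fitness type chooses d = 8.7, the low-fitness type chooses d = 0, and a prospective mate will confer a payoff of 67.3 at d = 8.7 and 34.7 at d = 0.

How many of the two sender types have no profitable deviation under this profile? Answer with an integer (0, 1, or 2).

2

High-fitness type: signal → 67.3 − 2.1 × 8.7 = 49.03; deviate to 0 → 34.7. IC holds (49.03 ≥ 34.7).
Low-fitness type: stay at 0 → 34.7; mimic → 67.3 − 5.3 × 8.7 = 21.19. IC holds (34.7 ≥ 21.19).
2 of 2 constraints hold, so this is a separating equilibrium.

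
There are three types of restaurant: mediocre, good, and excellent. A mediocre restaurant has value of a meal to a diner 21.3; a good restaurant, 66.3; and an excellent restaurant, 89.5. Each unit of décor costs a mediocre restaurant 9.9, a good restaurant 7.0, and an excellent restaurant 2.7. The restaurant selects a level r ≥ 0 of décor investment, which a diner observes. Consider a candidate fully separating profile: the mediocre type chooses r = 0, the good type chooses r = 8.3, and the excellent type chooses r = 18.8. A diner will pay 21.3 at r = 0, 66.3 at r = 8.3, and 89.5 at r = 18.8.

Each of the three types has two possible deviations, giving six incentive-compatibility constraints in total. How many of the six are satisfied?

Excellent (own payoff 89.5 − 2.7×18.8 = 38.74): to r=0 gives 21.3 → no gain ✓; to r=8.3 gives 66.3 − 2.7×8.3 = 43.89 → profitable ✗.
Good (own payoff 66.3 − 7.0×8.3 = 8.2): to r=0 gives 21.3 → profitable ✗; to r=18.8 gives 89.5 − 7.0×18.8 = -42.1 → no gain ✓.
Mediocre (own payoff 21.3): to r=8.3 gives 66.3 − 9.9×8.3 = -15.87 → no gain ✓; to r=18.8 gives 89.5 − 9.9×18.8 = -96.62 → no gain ✓.
4 of the 6 constraints hold; not an equilibrium.

4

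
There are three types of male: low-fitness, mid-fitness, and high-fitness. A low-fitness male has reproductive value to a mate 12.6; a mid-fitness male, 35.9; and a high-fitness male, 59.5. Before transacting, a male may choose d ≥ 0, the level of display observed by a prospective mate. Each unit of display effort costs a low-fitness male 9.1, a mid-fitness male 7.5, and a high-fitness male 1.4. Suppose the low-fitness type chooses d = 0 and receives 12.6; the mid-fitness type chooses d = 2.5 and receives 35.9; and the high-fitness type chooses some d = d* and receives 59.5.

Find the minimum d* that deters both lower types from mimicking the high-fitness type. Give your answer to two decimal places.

Low-fitness type (on-path payoff 12.6) won't mimic when 12.6 ≥ 59.5 − 9.1·d*, i.e. d* ≥ 5.15.
Mid-fitness type (on-path payoff 35.9 − 7.5×2.5 = 17.15) won't mimic when 17.15 ≥ 59.5 − 7.5·d*, i.e. d* ≥ 5.65.
Both must hold, so d* = max(5.15, 5.65) = 5.65. The mid-fitness type's constraint binds.

5.65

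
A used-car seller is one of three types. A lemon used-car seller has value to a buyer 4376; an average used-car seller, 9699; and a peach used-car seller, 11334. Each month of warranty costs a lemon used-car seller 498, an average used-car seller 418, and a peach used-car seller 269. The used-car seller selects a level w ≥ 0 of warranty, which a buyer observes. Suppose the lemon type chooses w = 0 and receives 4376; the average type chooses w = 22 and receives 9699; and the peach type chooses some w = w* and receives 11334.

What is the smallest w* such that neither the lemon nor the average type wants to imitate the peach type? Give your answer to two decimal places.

Average type (on-path payoff 9699 − 418×22 = 503) won't mimic when 503 ≥ 11334 − 418·w*, i.e. w* ≥ 25.91.
Lemon type (on-path payoff 4376) won't mimic when 4376 ≥ 11334 − 498·w*, i.e. w* ≥ 13.97.
Both must hold, so w* = max(13.97, 25.91) = 25.91. The average type's constraint binds.

25.91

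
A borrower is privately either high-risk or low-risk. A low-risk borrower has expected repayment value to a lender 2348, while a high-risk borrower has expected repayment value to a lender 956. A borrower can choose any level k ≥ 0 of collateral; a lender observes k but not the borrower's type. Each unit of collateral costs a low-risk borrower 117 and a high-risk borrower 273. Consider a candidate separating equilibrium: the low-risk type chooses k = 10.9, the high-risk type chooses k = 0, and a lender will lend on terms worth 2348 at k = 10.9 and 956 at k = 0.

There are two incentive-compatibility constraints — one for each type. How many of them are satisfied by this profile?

Low-risk type: signal → 2348 − 117 × 10.9 = 1072.7; deviate to 0 → 956. IC holds (1072.7 ≥ 956).
High-risk type: stay at 0 → 956; mimic → 2348 − 273 × 10.9 = -627.7. IC holds (956 ≥ -627.7).
2 of 2 constraints hold, so this is a separating equilibrium.

2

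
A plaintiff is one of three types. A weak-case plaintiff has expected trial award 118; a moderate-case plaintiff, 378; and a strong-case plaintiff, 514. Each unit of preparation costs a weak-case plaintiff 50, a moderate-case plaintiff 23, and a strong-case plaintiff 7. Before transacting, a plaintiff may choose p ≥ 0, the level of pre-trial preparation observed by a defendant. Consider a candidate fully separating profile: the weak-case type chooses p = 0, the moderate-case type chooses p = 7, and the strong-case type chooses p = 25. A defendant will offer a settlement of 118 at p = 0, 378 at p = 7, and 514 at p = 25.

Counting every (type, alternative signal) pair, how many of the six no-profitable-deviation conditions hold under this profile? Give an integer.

Moderate-case (own payoff 378 − 23×7 = 217): to p=0 gives 118 → no gain ✓; to p=25 gives 514 − 23×25 = -61 → no gain ✓.
Weak-case (own payoff 118): to p=7 gives 378 − 50×7 = 28 → no gain ✓; to p=25 gives 514 − 50×25 = -736 → no gain ✓.
Strong-case (own payoff 514 − 7×25 = 339): to p=0 gives 118 → no gain ✓; to p=7 gives 378 − 7×7 = 329 → no gain ✓.
6 of the 6 constraints hold; this profile is a separating equilibrium.

6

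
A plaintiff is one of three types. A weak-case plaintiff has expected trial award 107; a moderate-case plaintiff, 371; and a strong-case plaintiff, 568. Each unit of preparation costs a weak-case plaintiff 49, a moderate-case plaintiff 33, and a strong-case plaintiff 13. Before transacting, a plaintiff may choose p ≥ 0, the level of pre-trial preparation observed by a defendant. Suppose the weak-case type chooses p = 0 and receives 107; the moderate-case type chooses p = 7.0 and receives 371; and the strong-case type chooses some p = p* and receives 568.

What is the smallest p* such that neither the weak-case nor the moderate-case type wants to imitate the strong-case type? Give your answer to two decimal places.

12.97

Weak-case type (on-path payoff 107) won't mimic when 107 ≥ 568 − 49·p*, i.e. p* ≥ 9.41.
Moderate-case type (on-path payoff 371 − 33×7.0 = 140) won't mimic when 140 ≥ 568 − 33·p*, i.e. p* ≥ 12.97.
Both must hold, so p* = max(9.41, 12.97) = 12.97. The moderate-case type's constraint binds.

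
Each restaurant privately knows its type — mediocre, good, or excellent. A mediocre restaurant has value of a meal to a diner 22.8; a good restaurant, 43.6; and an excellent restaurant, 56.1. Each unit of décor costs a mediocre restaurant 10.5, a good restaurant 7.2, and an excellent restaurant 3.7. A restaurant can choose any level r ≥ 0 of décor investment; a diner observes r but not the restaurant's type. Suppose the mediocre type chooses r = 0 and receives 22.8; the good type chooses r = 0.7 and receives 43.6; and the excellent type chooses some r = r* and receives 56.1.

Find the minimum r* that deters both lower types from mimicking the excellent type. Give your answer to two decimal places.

3.17

Mediocre type (on-path payoff 22.8) won't mimic when 22.8 ≥ 56.1 − 10.5·r*, i.e. r* ≥ 3.17.
Good type (on-path payoff 43.6 − 7.2×0.7 = 38.56) won't mimic when 38.56 ≥ 56.1 − 7.2·r*, i.e. r* ≥ 2.44.
Both must hold, so r* = max(3.17, 2.44) = 3.17. The mediocre type's constraint binds.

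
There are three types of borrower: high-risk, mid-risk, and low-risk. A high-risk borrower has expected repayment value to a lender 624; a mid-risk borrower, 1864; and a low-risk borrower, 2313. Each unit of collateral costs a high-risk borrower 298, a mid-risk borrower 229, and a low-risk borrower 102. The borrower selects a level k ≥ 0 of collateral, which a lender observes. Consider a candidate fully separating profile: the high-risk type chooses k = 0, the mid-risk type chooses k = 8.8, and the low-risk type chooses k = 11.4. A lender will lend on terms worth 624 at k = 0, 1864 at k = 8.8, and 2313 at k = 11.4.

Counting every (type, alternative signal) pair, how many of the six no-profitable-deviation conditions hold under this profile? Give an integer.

High-risk (own payoff 624): to k=8.8 gives 1864 − 298×8.8 = -758.4 → no gain ✓; to k=11.4 gives 2313 − 298×11.4 = -1084.2 → no gain ✓.
Mid-risk (own payoff 1864 − 229×8.8 = -151.2): to k=0 gives 624 → profitable ✗; to k=11.4 gives 2313 − 229×11.4 = -297.6 → no gain ✓.
Low-risk (own payoff 2313 − 102×11.4 = 1150.2): to k=0 gives 624 → no gain ✓; to k=8.8 gives 1864 − 102×8.8 = 966.4 → no gain ✓.
5 of the 6 constraints hold; not an equilibrium.

5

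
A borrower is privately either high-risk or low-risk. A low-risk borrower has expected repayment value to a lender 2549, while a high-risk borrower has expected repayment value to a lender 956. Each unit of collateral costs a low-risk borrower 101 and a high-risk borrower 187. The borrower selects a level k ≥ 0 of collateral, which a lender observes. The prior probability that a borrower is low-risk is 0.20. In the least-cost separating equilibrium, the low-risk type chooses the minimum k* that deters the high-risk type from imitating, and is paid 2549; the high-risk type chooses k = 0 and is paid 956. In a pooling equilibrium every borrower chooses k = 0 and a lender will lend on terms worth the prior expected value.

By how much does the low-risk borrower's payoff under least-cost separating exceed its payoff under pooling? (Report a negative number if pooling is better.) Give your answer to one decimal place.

Least-cost separating signal: k* solves 956 = 2549 − 187·k*, so k* = (2549 − 956)/187 ≈ 8.5187.
Low-risk type's separating payoff: 2549 − 101 × k* = 2549 − 101 × (2549 − 956)/187 = 2549 − 160893/187 ≈ 1688.610.
Pooling payoff: 0.20 × 2549 + 0.80 × 956 = 1274.6.
Difference: 1688.610 − 1274.6 = 414.01, i.e. 414.0 to one decimal place.
The low-risk type prefers to separate.

414.0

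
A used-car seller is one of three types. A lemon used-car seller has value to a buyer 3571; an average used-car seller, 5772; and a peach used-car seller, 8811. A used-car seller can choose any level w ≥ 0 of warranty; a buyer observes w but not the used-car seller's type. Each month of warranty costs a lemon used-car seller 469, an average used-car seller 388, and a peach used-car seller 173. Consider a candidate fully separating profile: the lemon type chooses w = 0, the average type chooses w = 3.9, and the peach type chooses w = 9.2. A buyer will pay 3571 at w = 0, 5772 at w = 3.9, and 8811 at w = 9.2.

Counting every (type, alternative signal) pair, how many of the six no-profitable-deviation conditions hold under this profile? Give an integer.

3

Peach (own payoff 8811 − 173×9.2 = 7219.4): to w=0 gives 3571 → no gain ✓; to w=3.9 gives 5772 − 173×3.9 = 5097.3 → no gain ✓.
Lemon (own payoff 3571): to w=3.9 gives 5772 − 469×3.9 = 3942.9 → profitable ✗; to w=9.2 gives 8811 − 469×9.2 = 4496.2 → profitable ✗.
Average (own payoff 5772 − 388×3.9 = 4258.8): to w=0 gives 3571 → no gain ✓; to w=9.2 gives 8811 − 388×9.2 = 5241.4 → profitable ✗.
3 of the 6 constraints hold; not an equilibrium.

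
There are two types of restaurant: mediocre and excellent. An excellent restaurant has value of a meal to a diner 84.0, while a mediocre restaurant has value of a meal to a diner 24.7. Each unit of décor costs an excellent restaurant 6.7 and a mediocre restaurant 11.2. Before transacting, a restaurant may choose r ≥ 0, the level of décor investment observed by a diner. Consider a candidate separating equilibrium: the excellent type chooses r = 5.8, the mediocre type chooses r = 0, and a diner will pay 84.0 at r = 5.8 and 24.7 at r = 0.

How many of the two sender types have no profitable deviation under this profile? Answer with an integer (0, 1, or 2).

Mediocre type: stay at 0 → 24.7; mimic → 84.0 − 11.2 × 5.8 = 19.04. IC holds (24.7 ≥ 19.04).
Excellent type: signal → 84.0 − 6.7 × 5.8 = 45.14; deviate to 0 → 24.7. IC holds (45.14 ≥ 24.7).
2 of 2 constraints hold, so this is a separating equilibrium.

2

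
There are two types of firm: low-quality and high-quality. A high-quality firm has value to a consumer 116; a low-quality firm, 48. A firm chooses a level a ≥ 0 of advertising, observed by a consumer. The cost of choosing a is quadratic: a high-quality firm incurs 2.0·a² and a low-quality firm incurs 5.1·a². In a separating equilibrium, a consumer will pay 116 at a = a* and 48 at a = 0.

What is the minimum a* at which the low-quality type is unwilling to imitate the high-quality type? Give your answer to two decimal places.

3.65

The low-quality type at a = 0 receives 48; imitating at a* yields 116 − 5.1·a*².
Indifference: 48 = 116 − 5.1·a*², so a*² = (116 − 48) / 5.1 ≈ 13.3333.
a* = √13.3333 ≈ 3.65.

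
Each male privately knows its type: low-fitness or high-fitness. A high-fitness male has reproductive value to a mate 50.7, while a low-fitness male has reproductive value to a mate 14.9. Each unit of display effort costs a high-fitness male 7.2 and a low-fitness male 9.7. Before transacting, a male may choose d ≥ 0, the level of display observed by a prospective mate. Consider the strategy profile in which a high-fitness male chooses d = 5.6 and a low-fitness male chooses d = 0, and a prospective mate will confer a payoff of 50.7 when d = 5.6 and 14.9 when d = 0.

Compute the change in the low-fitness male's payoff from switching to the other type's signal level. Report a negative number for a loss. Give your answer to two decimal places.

Playing d = 0 the low-fitness male receives 14.9.
Deviating to d = 5.6 brings payment 50.7 at cost 9.7 × 5.6 = 54.32, netting -3.62.
Gain from deviating: -3.62 − 14.9 = -18.52.
The gain is negative, so the low-fitness type's incentive-compatibility constraint is satisfied.

-18.52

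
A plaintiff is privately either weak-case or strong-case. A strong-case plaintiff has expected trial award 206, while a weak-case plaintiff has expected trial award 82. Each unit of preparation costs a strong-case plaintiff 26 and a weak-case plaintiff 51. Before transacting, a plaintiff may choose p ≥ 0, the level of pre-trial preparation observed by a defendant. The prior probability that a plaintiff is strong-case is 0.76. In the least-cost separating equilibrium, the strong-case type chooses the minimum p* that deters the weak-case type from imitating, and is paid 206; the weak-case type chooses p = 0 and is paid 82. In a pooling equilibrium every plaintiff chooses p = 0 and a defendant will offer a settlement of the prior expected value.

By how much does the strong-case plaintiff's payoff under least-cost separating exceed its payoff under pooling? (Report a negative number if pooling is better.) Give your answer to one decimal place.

Least-cost separating signal: p* solves 82 = 206 − 51·p*, so p* = (206 − 82)/51 ≈ 2.4314.
Strong-case type's separating payoff: 206 − 26 × p* = 206 − 26 × (206 − 82)/51 = 206 − 3224/51 ≈ 142.784.
Pooling payoff: 0.76 × 206 + 0.24 × 82 = 176.24.
Difference: 142.784 − 176.24 = -33.456, i.e. -33.5 to one decimal place.
The strong-case type would prefer the pooling outcome.

-33.5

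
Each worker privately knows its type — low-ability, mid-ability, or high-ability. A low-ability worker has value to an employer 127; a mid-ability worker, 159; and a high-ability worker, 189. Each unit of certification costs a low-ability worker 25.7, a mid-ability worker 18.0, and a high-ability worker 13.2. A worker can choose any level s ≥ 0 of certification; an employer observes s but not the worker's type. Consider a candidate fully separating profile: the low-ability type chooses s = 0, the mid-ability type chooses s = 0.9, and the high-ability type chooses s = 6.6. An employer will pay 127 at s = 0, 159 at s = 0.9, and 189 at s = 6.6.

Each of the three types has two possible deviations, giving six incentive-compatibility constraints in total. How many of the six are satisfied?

3

Low-ability (own payoff 127): to s=0.9 gives 159 − 25.7×0.9 = 135.87 → profitable ✗; to s=6.6 gives 189 − 25.7×6.6 = 19.38 → no gain ✓.
Mid-ability (own payoff 159 − 18.0×0.9 = 142.8): to s=0 gives 127 → no gain ✓; to s=6.6 gives 189 − 18.0×6.6 = 70.2 → no gain ✓.
High-ability (own payoff 189 − 13.2×6.6 = 101.88): to s=0 gives 127 → profitable ✗; to s=0.9 gives 159 − 13.2×0.9 = 147.12 → profitable ✗.
3 of the 6 constraints hold; not an equilibrium.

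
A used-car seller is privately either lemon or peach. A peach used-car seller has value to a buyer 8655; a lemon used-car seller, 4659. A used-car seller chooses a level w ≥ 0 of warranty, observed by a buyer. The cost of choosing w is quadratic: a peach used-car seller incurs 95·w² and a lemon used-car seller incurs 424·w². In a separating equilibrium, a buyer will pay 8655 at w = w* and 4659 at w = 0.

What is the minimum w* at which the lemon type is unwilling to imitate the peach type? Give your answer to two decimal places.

The lemon type at w = 0 receives 4659; imitating at w* yields 8655 − 424·w*².
Indifference: 4659 = 8655 − 424·w*², so w*² = (8655 − 4659) / 424 ≈ 9.4245.
w* = √9.4245 ≈ 3.07.

3.07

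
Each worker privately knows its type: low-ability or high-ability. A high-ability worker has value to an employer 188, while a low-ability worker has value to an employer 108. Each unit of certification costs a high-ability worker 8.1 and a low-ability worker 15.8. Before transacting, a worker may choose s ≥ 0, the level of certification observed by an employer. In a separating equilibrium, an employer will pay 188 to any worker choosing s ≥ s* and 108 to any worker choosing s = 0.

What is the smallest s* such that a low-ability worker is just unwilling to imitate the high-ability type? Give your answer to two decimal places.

A low-ability worker choosing s = 0 receives 108.
Imitating at s* instead would pay 188 at cost 15.8·s*, netting 188 − 15.8·s*.
Indifference: 108 = 188 − 15.8·s*, so s* = (188 − 108) / 15.8 ≈ 5.06.
At s* the low-ability type's incentive constraint just binds; the high-ability type strictly prefers s* since its per-unit cost is lower.

5.06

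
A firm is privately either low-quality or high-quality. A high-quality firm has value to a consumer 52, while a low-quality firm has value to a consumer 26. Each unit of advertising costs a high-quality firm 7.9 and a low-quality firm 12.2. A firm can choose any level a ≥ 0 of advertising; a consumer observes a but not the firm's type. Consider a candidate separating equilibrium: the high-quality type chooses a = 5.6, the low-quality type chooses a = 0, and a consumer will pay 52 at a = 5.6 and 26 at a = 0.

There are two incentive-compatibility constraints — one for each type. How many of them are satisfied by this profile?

1

High-quality type: signal → 52 − 7.9 × 5.6 = 7.76; deviate to 0 → 26. IC fails (7.76 < 26).
Low-quality type: stay at 0 → 26; mimic → 52 − 12.2 × 5.6 = -16.32. IC holds (26 ≥ -16.32).
1 of 2 constraints hold, so this profile is not an equilibrium.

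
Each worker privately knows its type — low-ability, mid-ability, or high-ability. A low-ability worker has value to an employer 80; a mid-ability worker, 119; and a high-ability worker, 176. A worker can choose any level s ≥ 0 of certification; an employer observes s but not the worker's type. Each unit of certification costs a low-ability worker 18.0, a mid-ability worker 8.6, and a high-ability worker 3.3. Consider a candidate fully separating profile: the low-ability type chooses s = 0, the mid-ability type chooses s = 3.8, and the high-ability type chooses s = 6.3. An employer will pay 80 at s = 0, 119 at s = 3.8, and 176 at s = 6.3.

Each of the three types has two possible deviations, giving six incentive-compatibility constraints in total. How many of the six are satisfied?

5

Mid-ability (own payoff 119 − 8.6×3.8 = 86.32): to s=0 gives 80 → no gain ✓; to s=6.3 gives 176 − 8.6×6.3 = 121.82 → profitable ✗.
Low-ability (own payoff 80): to s=3.8 gives 119 − 18.0×3.8 = 50.6 → no gain ✓; to s=6.3 gives 176 − 18.0×6.3 = 62.6 → no gain ✓.
High-ability (own payoff 176 − 3.3×6.3 = 155.21): to s=0 gives 80 → no gain ✓; to s=3.8 gives 119 − 3.3×3.8 = 106.46 → no gain ✓.
5 of the 6 constraints hold; not an equilibrium.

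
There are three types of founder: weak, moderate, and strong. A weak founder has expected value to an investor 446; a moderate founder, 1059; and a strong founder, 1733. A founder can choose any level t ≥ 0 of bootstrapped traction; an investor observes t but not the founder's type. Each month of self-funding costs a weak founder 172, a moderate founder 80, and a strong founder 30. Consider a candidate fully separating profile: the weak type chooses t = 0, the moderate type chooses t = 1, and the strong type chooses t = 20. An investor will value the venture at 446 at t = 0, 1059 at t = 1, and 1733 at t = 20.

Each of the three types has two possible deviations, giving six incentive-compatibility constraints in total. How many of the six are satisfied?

Weak (own payoff 446): to t=1 gives 1059 − 172×1 = 887 → profitable ✗; to t=20 gives 1733 − 172×20 = -1707 → no gain ✓.
Strong (own payoff 1733 − 30×20 = 1133): to t=0 gives 446 → no gain ✓; to t=1 gives 1059 − 30×1 = 1029 → no gain ✓.
Moderate (own payoff 1059 − 80×1 = 979): to t=0 gives 446 → no gain ✓; to t=20 gives 1733 − 80×20 = 133 → no gain ✓.
5 of the 6 constraints hold; not an equilibrium.

5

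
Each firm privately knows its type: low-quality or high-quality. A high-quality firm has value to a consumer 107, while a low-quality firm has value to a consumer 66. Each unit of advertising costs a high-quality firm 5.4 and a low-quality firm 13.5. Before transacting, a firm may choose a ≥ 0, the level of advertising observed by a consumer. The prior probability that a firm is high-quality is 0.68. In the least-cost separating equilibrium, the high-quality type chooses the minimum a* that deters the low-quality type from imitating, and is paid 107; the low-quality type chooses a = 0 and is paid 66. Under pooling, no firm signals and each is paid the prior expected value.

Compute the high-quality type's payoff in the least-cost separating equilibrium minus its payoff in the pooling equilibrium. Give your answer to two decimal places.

Least-cost separating signal: a* solves 66 = 107 − 13.5·a*, so a* = (107 − 66)/13.5 ≈ 3.0370.
High-quality type's separating payoff: 107 − 5.4 × a* = 107 − 5.4 × (107 − 66)/13.5 = 107 − 221.4/13.5 = 90.6.
Pooling payoff: 0.68 × 107 + 0.32 × 66 = 93.88.
Difference: 90.6 − 93.88 = -3.28.
The high-quality type would prefer the pooling outcome.

-3.28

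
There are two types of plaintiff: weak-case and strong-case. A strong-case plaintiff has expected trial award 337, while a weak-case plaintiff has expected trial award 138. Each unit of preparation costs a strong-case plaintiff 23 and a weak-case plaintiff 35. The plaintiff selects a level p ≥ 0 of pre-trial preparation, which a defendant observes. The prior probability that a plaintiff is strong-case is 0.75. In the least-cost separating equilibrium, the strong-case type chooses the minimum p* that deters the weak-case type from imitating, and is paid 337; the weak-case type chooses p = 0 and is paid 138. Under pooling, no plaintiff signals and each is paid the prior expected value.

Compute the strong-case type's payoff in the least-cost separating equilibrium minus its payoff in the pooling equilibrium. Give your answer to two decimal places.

Least-cost separating signal: p* solves 138 = 337 − 35·p*, so p* = (337 − 138)/35 ≈ 5.6857.
Strong-case type's separating payoff: 337 − 23 × p* = 337 − 23 × (337 − 138)/35 = 337 − 4577/35 ≈ 206.2286.
Pooling payoff: 0.75 × 337 + 0.25 × 138 = 287.25.
Difference: 206.2286 − 287.25 = -81.0214, i.e. -81.02 to two decimal places.
The strong-case type would prefer the pooling outcome.

-81.02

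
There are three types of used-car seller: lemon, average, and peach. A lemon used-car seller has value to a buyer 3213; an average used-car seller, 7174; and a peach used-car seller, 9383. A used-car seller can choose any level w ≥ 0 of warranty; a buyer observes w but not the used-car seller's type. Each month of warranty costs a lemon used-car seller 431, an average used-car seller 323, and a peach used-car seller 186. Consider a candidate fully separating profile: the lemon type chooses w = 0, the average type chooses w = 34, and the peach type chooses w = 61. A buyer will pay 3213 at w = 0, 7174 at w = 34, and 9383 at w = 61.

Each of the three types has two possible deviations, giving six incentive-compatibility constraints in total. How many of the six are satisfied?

3

Lemon (own payoff 3213): to w=34 gives 7174 − 431×34 = -7480 → no gain ✓; to w=61 gives 9383 − 431×61 = -16908 → no gain ✓.
Average (own payoff 7174 − 323×34 = -3808): to w=0 gives 3213 → profitable ✗; to w=61 gives 9383 − 323×61 = -10320 → no gain ✓.
Peach (own payoff 9383 − 186×61 = -1963): to w=0 gives 3213 → profitable ✗; to w=34 gives 7174 − 186×34 = 850 → profitable ✗.
3 of the 6 constraints hold; not an equilibrium.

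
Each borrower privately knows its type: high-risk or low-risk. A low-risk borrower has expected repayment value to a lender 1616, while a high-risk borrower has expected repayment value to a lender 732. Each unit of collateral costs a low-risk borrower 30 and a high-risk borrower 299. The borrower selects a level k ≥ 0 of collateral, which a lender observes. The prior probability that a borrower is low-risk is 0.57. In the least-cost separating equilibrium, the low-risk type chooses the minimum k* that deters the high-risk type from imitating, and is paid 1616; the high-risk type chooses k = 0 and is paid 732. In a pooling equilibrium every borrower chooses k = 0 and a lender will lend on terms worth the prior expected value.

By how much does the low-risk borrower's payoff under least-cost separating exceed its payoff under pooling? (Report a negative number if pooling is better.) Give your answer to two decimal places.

291.42

Least-cost separating signal: k* solves 732 = 1616 − 299·k*, so k* = (1616 − 732)/299 ≈ 2.9565.
Low-risk type's separating payoff: 1616 − 30 × k* = 1616 − 30 × (1616 − 732)/299 = 1616 − 26520/299 ≈ 1527.3043.
Pooling payoff: 0.57 × 1616 + 0.43 × 732 = 1235.88.
Difference: 1527.3043 − 1235.88 = 291.4243, i.e. 291.42 to two decimal places.
The low-risk type prefers to separate.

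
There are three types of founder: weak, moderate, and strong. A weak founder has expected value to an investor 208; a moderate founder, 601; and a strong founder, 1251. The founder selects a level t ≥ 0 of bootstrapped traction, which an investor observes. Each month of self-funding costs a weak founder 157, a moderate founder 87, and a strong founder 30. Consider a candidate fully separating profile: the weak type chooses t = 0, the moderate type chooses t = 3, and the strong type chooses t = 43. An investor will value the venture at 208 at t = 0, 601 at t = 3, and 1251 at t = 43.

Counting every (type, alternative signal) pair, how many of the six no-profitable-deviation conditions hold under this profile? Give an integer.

Strong (own payoff 1251 − 30×43 = -39): to t=0 gives 208 → profitable ✗; to t=3 gives 601 − 30×3 = 511 → profitable ✗.
Moderate (own payoff 601 − 87×3 = 340): to t=0 gives 208 → no gain ✓; to t=43 gives 1251 − 87×43 = -2490 → no gain ✓.
Weak (own payoff 208): to t=3 gives 601 − 157×3 = 130 → no gain ✓; to t=43 gives 1251 − 157×43 = -5500 → no gain ✓.
4 of the 6 constraints hold; not an equilibrium.

4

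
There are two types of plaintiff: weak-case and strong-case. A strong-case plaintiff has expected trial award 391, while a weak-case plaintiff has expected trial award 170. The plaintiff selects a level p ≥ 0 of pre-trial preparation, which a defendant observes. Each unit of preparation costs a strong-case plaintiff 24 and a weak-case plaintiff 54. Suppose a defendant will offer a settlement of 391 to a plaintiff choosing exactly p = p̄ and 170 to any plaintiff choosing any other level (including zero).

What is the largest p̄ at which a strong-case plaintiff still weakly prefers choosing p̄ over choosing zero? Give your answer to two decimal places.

9.21

Choosing p̄ yields the strong-case type 391 − 24·p̄; choosing zero yields 170.
The strong-case type is indifferent at 391 − 24·p̄ = 170, i.e. p̄ = (391 − 170) / 24 ≈ 9.21.
For any p̄ above 9.21 the strong-case type would rather pool at zero, so separation collapses.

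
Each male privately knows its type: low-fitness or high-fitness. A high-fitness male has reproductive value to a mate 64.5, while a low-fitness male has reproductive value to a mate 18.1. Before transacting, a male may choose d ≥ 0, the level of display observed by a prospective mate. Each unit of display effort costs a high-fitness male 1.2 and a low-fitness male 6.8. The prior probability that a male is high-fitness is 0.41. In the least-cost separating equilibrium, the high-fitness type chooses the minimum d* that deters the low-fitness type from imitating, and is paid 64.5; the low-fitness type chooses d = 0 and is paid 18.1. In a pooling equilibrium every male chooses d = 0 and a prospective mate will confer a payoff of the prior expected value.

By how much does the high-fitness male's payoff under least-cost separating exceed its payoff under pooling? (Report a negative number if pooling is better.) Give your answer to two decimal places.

19.19

Least-cost separating signal: d* solves 18.1 = 64.5 − 6.8·d*, so d* = (64.5 − 18.1)/6.8 ≈ 6.8235.
High-fitness type's separating payoff: 64.5 − 1.2 × d* = 64.5 − 1.2 × (64.5 − 18.1)/6.8 = 64.5 − 55.68/6.8 ≈ 56.3118.
Pooling payoff: 0.41 × 64.5 + 0.59 × 18.1 = 37.124.
Difference: 56.3118 − 37.124 = 19.1878, i.e. 19.19 to two decimal places.
The high-fitness type prefers to separate.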